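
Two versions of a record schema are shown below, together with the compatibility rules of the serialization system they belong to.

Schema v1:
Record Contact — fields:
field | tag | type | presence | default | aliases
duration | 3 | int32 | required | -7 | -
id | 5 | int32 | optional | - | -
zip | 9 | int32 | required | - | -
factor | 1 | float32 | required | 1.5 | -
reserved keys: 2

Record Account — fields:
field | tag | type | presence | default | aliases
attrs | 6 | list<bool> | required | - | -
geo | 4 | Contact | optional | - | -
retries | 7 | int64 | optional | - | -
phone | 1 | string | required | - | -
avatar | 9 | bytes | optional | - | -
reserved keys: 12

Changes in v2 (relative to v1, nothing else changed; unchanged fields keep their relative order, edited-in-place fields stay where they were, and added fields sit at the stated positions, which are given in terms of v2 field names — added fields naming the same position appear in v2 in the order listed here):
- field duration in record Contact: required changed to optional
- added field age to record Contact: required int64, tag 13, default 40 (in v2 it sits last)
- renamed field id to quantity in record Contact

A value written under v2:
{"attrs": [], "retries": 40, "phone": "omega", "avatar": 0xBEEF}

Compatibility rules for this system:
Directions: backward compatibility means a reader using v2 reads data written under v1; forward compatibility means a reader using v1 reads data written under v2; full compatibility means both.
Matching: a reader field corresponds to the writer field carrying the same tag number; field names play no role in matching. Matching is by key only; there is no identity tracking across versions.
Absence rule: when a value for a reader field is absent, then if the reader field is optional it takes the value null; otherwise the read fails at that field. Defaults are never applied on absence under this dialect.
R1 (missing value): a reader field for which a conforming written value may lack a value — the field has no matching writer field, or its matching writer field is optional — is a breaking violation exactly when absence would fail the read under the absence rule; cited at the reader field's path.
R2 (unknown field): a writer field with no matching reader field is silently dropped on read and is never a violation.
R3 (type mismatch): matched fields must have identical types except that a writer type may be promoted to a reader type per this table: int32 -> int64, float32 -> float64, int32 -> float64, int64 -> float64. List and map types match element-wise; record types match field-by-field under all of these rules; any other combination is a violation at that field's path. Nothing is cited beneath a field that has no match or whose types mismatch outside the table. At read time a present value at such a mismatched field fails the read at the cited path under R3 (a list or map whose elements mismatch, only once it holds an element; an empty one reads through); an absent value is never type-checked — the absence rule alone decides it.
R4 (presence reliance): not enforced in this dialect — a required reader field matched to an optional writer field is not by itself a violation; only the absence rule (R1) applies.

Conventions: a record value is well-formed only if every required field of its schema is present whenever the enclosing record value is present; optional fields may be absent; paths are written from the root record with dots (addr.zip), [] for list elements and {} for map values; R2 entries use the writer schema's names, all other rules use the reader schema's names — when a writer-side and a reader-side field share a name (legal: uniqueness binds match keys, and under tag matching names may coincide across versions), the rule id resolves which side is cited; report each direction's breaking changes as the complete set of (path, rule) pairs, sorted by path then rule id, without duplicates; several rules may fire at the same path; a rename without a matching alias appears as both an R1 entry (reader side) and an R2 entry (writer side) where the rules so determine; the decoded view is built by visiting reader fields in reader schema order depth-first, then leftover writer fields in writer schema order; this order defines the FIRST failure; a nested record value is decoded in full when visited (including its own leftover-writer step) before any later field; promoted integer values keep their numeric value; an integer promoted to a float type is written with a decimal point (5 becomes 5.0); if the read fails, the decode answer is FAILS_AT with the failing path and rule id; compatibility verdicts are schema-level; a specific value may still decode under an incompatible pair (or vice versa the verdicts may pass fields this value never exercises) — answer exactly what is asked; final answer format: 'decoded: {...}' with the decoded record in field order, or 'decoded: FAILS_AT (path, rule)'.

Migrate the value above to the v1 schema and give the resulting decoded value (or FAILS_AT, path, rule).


in Account below, arrows point writer -> reader
decoding the Account value with the v1 reader:
  attrs := []
  geo := null (absent, optional -> null)
  retries := 40
  phone := "omega"
  avatar := 0xBEEF
  => decoded: {"attrs": [], "geo": null, "retries": 40, "phone": "omega", "avatar": 0xBEEF}
remaining Account differences; none change what is asked:
  field duration in record Contact: required changed to optional -> matters for Account compatibility verdicts, not for this value's decode
  added field age to record Contact: required int64, tag 13, default 40 (in v2 it sits last) -> matters for Account compatibility verdicts, not for this value's decode
  renamed field id to quantity in record Contact -> inert under this dialect — no rule fires on Account and the result does not move

decoded: {"attrs": [], "geo": null, "retries": 40, "phone": "omega", "avatar": 0xBEEF}


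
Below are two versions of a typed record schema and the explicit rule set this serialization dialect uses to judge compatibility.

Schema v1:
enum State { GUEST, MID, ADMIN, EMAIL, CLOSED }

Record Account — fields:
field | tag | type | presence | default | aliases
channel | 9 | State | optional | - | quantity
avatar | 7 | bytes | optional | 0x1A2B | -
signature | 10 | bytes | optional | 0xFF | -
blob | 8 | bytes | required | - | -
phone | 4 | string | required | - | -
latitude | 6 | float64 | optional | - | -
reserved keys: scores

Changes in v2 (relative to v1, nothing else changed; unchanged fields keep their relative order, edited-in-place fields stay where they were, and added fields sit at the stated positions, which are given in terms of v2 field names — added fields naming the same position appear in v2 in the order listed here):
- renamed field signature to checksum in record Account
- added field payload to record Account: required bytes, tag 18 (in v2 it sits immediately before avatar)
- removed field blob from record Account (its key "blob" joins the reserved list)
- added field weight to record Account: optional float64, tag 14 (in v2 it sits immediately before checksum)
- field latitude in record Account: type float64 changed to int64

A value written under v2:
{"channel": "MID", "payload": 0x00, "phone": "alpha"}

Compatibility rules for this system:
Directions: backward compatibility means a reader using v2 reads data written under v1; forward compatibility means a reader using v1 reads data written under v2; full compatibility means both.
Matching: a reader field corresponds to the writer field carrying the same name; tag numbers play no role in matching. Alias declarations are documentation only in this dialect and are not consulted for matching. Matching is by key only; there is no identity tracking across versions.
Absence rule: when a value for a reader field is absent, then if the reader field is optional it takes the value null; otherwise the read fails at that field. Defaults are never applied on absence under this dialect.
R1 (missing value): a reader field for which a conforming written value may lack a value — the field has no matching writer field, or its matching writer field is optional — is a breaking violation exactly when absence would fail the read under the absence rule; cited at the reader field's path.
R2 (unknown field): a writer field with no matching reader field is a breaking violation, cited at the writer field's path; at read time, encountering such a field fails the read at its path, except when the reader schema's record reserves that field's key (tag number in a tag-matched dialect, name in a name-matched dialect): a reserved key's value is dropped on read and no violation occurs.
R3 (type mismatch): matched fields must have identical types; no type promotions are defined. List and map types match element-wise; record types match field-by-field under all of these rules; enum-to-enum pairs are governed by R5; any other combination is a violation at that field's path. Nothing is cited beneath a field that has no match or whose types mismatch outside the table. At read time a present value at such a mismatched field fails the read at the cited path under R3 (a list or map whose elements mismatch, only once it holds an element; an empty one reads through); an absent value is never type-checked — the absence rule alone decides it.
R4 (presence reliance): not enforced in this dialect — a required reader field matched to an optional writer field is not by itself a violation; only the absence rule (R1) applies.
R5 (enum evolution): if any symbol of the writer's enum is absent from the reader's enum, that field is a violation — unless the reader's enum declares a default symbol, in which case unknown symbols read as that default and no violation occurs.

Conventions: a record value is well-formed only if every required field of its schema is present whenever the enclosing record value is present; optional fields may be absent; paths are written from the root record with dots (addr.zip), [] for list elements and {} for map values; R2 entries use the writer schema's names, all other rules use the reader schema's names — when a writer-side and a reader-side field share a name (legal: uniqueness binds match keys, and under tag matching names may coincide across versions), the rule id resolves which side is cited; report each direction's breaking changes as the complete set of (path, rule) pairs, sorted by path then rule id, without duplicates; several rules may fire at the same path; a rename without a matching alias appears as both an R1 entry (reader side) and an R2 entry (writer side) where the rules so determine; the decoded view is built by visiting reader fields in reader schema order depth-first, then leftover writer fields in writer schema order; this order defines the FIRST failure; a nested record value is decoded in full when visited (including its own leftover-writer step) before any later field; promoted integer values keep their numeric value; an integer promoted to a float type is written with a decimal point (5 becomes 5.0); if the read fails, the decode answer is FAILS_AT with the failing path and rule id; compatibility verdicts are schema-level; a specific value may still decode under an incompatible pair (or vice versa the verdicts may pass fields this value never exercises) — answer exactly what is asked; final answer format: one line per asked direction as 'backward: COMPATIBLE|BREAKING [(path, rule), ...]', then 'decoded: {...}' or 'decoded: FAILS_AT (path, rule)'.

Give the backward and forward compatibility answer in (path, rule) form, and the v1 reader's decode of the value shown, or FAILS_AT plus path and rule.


backward: BREAKING [(latitude, R3), (payload, R1), (signature, R2)]; forward: BREAKING [(blob, R1), (checksum, R2), (latitude, R3), (payload, R2), (weight, R2)]; decoded: FAILS_AT (blob, R1)

the writer's type comes first in each Account pair
checking backward for Account: reader v2 against writer v1:
  channel <- channel (State -> State, writer optional)
  payload: no writer-side match
  avatar <- avatar (bytes -> bytes, writer optional)
  weight: no writer-side match
  checksum: no writer-side match
  phone <- phone (string -> string, writer required)
  latitude <- latitude (float64 -> int64, writer optional)
  writer field signature has no reader counterpart
  writer field blob has no reader counterpart
  breaking: (latitude, R3)
  breaking: (payload, R1)
  breaking: (signature, R2)
  => backward: BREAKING (3)
checking forward for Account: reader v1 against writer v2:
  channel <- channel (State -> State, writer optional)
  avatar <- avatar (bytes -> bytes, writer optional)
  signature: no writer-side match
  blob: no writer-side match
  phone <- phone (string -> string, writer required)
  latitude <- latitude (int64 -> float64, writer optional)
  writer field payload has no reader counterpart
  writer field weight has no reader counterpart
  writer field checksum has no reader counterpart
  breaking: (blob, R1)
  breaking: (checksum, R2)
  breaking: (latitude, R3)
  breaking: (payload, R2)
  breaking: (weight, R2)
  => forward: BREAKING (5)
migrating the Account value to v1:
  channel := "MID"
  avatar := null (absent, optional -> null)
  signature := null (absent, optional -> null)
  read fails at blob under R1 (no fill)
  => FAILS_AT (blob, R1)


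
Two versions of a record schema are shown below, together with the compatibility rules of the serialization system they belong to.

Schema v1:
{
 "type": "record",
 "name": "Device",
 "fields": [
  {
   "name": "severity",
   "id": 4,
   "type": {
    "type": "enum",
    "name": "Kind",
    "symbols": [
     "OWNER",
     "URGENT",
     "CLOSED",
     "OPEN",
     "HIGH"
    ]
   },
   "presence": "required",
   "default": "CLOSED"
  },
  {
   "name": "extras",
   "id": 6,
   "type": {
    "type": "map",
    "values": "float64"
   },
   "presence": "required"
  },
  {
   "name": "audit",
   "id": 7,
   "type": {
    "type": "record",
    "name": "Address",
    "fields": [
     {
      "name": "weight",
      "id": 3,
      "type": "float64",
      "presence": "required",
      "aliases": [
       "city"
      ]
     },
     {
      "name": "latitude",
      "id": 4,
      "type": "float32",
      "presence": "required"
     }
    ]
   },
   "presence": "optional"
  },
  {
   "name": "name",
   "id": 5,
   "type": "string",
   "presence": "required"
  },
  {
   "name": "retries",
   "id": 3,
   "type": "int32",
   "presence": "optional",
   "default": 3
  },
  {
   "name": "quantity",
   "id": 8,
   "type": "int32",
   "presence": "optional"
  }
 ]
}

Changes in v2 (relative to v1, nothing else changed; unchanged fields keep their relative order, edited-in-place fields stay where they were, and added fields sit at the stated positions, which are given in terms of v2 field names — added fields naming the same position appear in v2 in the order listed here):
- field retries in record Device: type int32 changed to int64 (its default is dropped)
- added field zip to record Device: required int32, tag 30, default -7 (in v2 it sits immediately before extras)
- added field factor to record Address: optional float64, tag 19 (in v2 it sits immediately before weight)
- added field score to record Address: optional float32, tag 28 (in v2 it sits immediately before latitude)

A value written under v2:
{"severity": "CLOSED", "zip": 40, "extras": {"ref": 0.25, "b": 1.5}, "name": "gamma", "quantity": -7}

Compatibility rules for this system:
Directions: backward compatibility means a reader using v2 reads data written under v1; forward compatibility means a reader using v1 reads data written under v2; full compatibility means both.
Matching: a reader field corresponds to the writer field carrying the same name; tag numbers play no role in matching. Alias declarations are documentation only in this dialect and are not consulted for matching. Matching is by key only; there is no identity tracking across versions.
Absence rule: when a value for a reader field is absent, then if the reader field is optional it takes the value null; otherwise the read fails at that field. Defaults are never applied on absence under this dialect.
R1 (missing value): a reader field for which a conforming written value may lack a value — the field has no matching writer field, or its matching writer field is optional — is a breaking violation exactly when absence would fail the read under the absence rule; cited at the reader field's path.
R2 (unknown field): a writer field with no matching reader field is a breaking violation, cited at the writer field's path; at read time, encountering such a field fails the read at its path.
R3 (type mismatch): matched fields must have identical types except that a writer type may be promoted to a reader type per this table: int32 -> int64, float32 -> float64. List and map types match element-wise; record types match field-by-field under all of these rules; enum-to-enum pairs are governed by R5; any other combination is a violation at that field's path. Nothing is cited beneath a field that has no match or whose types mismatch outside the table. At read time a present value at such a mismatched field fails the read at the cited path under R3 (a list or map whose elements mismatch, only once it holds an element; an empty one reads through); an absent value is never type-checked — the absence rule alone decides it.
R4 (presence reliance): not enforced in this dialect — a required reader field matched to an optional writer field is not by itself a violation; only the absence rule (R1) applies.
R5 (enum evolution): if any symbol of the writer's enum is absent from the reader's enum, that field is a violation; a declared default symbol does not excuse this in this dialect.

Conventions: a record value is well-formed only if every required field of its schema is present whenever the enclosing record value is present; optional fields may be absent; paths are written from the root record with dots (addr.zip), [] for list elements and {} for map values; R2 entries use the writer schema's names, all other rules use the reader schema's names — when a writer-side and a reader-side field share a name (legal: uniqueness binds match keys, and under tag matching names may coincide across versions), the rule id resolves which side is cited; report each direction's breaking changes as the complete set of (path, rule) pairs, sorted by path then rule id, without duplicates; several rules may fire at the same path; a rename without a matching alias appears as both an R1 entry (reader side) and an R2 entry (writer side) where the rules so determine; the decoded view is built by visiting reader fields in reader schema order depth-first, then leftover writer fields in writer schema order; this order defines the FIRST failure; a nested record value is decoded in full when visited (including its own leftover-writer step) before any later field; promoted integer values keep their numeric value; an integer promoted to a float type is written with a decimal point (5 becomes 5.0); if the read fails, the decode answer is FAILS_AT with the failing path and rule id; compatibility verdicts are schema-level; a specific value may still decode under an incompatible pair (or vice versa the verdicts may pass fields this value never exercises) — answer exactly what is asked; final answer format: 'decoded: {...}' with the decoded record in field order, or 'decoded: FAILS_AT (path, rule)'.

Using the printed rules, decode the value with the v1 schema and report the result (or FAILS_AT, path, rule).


the writer's type comes first in each Device pair
decoding the Device value with the v1 reader:
  severity := "CLOSED"
  extras := {"ref": 0.25, "b": 1.5}
  audit := null (not supplied -> null)
  name := "gamma"
  retries := null (not supplied -> null)
  quantity := -7
  read fails at zip under R2 (unknown field)
  => FAILS_AT (zip, R2)
checking off the Device differences that do not matter here:
  field retries in record Device: type int32 changed to int64 (its default is dropped) -> matters for Device compatibility verdicts, not for this value's decode
  added field factor to record Address: optional float64, tag 19 (in v2 it sits immediately before weight) -> matters for Device compatibility verdicts, not for this value's decode
  added field score to record Address: optional float32, tag 28 (in v2 it sits immediately before latitude) -> matters for Device compatibility verdicts, not for this value's decode

decoded: FAILS_AT (zip, R2)


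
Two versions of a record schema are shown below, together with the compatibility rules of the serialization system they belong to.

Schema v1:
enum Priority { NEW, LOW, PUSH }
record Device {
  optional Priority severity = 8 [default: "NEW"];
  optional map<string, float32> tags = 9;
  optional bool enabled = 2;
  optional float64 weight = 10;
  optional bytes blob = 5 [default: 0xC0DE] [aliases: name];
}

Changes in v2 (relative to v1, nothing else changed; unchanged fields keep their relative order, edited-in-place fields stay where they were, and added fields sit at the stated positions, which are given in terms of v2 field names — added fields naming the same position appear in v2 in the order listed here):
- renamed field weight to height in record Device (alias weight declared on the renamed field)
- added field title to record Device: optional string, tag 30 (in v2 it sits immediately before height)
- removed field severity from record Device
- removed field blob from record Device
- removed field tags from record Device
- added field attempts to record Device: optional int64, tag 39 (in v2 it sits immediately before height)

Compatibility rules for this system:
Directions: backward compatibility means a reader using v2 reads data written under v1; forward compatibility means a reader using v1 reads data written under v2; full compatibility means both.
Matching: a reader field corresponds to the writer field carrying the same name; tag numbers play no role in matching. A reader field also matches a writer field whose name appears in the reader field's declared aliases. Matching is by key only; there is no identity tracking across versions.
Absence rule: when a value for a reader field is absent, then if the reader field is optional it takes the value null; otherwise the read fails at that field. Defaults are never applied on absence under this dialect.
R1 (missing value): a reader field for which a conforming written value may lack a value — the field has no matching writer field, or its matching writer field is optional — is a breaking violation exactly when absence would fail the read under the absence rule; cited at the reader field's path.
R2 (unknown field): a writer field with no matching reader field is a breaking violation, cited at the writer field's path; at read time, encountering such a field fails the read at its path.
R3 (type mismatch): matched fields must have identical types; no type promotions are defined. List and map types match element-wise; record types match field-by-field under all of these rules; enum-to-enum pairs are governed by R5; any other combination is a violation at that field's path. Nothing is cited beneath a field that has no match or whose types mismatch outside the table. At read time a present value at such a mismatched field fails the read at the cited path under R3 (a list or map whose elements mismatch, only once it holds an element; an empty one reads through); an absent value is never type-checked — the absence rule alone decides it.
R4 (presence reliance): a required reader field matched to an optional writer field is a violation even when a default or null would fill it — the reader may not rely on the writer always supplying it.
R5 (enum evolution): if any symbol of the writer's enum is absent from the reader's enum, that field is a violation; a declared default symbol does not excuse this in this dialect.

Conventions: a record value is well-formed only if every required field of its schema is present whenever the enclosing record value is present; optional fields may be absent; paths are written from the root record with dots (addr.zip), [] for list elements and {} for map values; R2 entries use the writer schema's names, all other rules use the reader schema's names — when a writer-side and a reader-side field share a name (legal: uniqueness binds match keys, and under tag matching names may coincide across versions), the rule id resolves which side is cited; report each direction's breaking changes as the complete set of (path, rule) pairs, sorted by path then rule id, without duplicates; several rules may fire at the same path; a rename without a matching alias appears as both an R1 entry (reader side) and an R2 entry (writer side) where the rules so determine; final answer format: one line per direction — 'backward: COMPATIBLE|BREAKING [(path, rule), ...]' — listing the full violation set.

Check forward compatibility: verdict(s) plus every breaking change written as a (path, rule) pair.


forward: BREAKING [(attempts, R2), (height, R2), (title, R2)]

in Device below, arrows point writer -> reader
forward pass over Device, reader schema v1, writer schema v2:
  severity: no writer match
  tags: no writer match
  enabled: bool -> bool, writer optional; from enabled
  weight: no writer match
  blob: no writer match
  title (writer side), unknown to reader
  attempts (writer side), unknown to reader
  height (writer side), unknown to reader
  rule R2 violated at attempts
  rule R2 violated at height
  rule R2 violated at title
  => 3 violation(s): forward is BREAKING for Device
the rest of the Device diff is inert for this question:
  removed field severity from record Device -> matters only for Device's backward compatibility — outside the asked direction
  removed field blob from record Device -> matters only for Device's backward compatibility — outside the asked direction
  removed field tags from record Device -> matters only for Device's backward compatibility — outside the asked direction


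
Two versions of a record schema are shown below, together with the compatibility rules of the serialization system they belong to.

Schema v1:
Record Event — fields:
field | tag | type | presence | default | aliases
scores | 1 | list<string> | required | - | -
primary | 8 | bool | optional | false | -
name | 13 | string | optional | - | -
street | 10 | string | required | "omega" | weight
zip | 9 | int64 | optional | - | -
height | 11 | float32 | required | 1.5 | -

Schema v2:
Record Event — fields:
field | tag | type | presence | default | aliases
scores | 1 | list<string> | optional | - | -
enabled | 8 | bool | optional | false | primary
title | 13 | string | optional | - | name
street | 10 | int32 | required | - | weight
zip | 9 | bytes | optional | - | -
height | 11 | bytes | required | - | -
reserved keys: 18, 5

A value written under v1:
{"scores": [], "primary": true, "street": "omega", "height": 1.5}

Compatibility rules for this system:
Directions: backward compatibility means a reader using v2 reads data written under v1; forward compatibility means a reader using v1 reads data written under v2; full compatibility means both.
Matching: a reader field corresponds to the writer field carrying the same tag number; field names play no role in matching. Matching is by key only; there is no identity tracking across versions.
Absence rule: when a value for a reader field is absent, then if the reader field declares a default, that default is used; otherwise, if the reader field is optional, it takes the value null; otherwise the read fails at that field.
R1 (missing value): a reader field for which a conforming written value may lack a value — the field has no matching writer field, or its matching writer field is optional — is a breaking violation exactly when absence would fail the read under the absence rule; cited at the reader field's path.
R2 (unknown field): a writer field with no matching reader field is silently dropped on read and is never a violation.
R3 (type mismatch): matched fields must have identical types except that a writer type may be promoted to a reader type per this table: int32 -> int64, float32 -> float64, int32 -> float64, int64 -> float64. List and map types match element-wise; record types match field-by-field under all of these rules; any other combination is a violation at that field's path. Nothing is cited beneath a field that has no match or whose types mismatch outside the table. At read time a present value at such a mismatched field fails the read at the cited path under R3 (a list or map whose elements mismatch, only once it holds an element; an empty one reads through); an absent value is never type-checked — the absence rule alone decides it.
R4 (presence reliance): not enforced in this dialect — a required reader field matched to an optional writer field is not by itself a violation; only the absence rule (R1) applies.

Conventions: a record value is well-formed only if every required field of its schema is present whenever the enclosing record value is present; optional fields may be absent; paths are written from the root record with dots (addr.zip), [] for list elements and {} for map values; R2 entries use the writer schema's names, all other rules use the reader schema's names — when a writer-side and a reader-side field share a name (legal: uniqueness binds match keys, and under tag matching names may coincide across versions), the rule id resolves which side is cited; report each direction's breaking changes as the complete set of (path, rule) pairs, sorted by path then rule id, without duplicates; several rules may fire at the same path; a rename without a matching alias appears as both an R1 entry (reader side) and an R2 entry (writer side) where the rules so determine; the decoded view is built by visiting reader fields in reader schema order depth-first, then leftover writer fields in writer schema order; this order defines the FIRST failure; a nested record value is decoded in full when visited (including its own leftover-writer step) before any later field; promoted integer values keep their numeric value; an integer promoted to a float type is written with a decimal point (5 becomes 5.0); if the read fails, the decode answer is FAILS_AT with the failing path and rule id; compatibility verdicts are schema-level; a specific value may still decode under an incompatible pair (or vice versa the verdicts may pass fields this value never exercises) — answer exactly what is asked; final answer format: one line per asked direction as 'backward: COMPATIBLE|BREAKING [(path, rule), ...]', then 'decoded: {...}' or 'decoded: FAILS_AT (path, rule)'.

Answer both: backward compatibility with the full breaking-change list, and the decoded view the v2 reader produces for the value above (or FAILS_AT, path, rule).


backward: BREAKING [(height, R3), (street, R3), (zip, R3)]; decoded: FAILS_AT (street, R3)

in Event below, arrows point writer -> reader
backward analysis of Event with v2 as reader and v1 as writer:
  scores <- scores (list<string> -> list<string>, writer required)
  enabled <- primary (bool -> bool, writer optional)
  title <- name (string -> string, writer optional)
  street <- street (string -> int32, writer required)
  zip <- zip (int64 -> bytes, writer optional)
  height <- height (float32 -> bytes, writer required)
  breaking: (height, R3)
  breaking: (street, R3)
  breaking: (zip, R3)
  => backward verdict for Event: BREAKING, 3 violation(s)
decoding the Event value with the v2 reader:
  scores := []
  enabled := true (from writer primary)
  title := null (absent, optional -> null)
  read fails at street under R3
  => FAILS_AT (street, R3)
the other Event changes do not affect what is asked:
  renamed field primary to enabled in record Event (alias primary declared on the renamed field) -> fires no rule on Event, leaving the asked answer as it is
  renamed field name to title in record Event (alias name declared on the renamed field) -> fires no rule on Event, leaving the asked answer as it is
  field scores in record Event: required changed to optional -> affects forward compatibility only, which is not asked


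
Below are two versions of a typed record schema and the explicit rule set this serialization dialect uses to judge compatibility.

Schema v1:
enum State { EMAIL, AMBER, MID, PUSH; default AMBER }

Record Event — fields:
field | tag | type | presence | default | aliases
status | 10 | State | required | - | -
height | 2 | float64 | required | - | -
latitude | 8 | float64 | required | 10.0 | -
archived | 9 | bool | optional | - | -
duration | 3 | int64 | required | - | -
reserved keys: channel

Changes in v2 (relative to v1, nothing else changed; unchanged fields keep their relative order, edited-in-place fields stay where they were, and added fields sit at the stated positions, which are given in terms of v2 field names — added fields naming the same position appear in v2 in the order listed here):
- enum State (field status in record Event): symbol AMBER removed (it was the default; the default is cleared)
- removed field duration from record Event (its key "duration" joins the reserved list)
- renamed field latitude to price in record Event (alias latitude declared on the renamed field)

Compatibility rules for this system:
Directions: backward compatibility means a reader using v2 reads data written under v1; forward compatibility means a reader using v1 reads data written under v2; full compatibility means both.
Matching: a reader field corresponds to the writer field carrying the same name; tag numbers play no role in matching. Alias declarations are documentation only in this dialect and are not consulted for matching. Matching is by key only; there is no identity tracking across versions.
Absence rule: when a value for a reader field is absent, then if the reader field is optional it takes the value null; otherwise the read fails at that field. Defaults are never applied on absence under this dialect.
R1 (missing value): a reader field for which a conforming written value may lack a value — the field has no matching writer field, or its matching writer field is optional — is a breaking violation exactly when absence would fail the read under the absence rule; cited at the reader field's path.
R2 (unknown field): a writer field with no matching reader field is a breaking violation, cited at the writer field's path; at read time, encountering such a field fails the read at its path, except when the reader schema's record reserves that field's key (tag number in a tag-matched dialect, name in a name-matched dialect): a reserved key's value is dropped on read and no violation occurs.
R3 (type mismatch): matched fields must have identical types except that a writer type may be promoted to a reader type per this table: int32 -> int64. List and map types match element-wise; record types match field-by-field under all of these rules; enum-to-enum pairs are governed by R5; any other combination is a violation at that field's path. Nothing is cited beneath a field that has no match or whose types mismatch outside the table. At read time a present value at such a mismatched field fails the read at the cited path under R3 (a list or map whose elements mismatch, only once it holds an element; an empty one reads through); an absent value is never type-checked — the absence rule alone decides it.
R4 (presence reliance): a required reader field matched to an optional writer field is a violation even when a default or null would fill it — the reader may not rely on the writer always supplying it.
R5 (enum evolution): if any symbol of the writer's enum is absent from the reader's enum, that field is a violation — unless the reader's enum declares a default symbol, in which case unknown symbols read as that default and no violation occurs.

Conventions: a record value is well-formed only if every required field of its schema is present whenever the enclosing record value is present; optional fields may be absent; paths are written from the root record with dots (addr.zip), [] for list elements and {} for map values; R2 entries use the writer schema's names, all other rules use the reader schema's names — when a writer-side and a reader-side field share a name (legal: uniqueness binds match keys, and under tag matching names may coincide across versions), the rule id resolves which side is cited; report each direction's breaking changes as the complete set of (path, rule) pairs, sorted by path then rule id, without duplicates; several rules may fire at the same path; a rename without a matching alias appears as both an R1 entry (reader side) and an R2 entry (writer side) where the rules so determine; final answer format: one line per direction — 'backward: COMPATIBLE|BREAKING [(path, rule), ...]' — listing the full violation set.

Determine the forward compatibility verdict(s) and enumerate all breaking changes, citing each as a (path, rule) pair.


forward: BREAKING [(duration, R1), (latitude, R1), (price, R2)]

in Event below, arrows point writer -> reader
forward for Event (reader v1, writer v2):
  status: paired with writer status (State -> State; writer required)
  height: paired with writer height (float64 -> float64; writer required)
  latitude: no writer-side match
  archived: paired with writer archived (bool -> bool; writer optional)
  duration: no writer-side match
  writer field price has no reader counterpart
  breaking: (duration, R1)
  breaking: (latitude, R1)
  breaking: (price, R2)
  forward on Event therefore BREAKING (3)
the rest of the Event diff is inert for this question:
  enum State (field status in record Event): symbol AMBER removed (it was the default; the default is cleared) -> fires only in the backward direction of Event, which is not asked here


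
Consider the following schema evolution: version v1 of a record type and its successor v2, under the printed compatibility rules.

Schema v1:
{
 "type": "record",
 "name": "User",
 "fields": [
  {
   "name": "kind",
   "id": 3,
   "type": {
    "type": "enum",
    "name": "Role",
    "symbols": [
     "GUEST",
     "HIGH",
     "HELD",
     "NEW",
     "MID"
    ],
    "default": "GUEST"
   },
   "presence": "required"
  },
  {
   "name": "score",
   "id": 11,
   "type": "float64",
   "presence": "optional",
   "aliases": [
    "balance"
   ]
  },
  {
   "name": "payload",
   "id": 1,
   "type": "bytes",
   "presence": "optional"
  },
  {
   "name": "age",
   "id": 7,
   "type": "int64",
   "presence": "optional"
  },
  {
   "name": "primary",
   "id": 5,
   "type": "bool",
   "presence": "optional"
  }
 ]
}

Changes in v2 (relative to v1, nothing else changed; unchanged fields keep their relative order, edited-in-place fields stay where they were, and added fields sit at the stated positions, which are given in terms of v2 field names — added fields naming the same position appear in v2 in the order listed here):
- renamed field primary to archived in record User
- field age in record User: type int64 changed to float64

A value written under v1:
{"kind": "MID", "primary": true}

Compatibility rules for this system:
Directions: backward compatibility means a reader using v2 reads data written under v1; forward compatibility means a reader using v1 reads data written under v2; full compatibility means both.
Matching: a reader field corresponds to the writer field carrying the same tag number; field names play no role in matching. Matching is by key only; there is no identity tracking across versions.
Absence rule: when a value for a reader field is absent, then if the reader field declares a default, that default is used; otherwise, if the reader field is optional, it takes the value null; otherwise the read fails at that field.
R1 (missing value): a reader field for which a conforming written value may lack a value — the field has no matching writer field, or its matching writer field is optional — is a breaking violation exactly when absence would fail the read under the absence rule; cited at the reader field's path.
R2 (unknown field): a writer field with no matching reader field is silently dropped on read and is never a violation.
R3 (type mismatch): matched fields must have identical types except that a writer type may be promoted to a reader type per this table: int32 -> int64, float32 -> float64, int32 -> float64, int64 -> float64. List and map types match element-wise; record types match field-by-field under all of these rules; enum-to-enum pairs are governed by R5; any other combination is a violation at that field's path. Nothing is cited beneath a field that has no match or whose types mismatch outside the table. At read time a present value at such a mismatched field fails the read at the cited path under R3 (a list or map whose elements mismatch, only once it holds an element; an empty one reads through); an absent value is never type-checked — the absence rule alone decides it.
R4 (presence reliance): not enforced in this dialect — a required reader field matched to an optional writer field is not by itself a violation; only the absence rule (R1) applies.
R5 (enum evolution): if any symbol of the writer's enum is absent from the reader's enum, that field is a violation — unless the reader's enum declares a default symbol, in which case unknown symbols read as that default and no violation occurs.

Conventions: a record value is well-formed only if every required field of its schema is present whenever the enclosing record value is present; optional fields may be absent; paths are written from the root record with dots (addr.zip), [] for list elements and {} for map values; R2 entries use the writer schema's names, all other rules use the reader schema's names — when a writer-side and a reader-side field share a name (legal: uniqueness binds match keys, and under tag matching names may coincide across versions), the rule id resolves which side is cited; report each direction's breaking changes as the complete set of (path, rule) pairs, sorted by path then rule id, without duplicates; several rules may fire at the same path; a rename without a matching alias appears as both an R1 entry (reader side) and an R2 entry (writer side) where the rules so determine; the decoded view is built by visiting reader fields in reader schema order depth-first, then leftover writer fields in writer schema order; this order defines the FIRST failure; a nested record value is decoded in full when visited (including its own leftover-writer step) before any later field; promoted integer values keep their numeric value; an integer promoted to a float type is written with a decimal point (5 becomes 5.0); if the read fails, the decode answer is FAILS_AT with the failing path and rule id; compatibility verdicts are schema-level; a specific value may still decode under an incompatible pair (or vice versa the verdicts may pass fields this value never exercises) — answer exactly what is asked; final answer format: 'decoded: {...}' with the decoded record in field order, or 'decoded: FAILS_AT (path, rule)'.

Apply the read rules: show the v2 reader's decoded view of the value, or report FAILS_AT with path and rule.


arrows below run writer -> reader for User
decode walk for User under reader schema v2:
  kind := "MID"
  score := null (absent, optional -> null)
  payload := null (absent, optional -> null)
  age := null (absent, optional -> null)
  archived := true (from writer primary)
  => decoded: {"kind": "MID", "score": null, "payload": null, "age": null, "archived": true}
the other User changes do not affect what is asked:
  field age in record User: type int64 changed to float64 -> shifts the User verdicts, not this decode

decoded: {"kind": "MID", "score": null, "payload": null, "age": null, "archived": true}
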